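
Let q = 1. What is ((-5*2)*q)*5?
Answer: -50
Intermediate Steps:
((-5*2)*q)*5 = (-5*2*1)*5 = -10*1*5 = -10*5 = -50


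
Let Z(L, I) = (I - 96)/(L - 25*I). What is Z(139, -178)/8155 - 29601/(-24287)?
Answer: 1107760300657/908899565665 ≈ 1.2188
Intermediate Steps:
Z(L, I) = (-96 + I)/(L - 25*I)
Z(139, -178)/8155 - 29601/(-24287) = ((96 - 1*(-178))/(-1*139 + 25*(-178)))/8155 - 29601/(-24287) = ((96 + 178)/(-139 - 4450))*(1/8155) - 29601*(-1/24287) = (274/(-4589))*(1/8155) + 29601/24287 = -1/4589*274*(1/8155) + 29601/24287 = -274/4589*1/8155 + 29601/24287 = -274/37423295 + 29601/24287 = 1107760300657/908899565665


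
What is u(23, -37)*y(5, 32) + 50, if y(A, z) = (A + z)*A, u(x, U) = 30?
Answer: 5600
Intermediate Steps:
y(A, z) = A*(A + z)
u(23, -37)*y(5, 32) + 50 = 30*(5*(5 + 32)) + 50 = 30*(5*37) + 50 = 30*185 + 50 = 5550 + 50 = 5600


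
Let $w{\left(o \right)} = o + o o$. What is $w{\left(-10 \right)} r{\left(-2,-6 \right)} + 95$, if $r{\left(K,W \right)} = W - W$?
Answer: $95$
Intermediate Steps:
$r{\left(K,W \right)} = 0$
$w{\left(o \right)} = o + o^{2}$
$w{\left(-10 \right)} r{\left(-2,-6 \right)} + 95 = - 10 \left(1 - 10\right) 0 + 95 = \left(-10\right) \left(-9\right) 0 + 95 = 90 \cdot 0 + 95 = 0 + 95 = 95$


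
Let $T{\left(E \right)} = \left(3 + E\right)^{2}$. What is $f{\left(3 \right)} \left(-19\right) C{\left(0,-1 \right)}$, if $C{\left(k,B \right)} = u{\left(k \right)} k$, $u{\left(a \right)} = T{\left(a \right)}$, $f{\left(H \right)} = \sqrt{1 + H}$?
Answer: $0$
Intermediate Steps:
$u{\left(a \right)} = \left(3 + a\right)^{2}$
$C{\left(k,B \right)} = k \left(3 + k\right)^{2}$ ($C{\left(k,B \right)} = \left(3 + k\right)^{2} k = k \left(3 + k\right)^{2}$)
$f{\left(3 \right)} \left(-19\right) C{\left(0,-1 \right)} = \sqrt{1 + 3} \left(-19\right) 0 \left(3 + 0\right)^{2} = \sqrt{4} \left(-19\right) 0 \cdot 3^{2} = 2 \left(-19\right) 0 \cdot 9 = \left(-38\right) 0 = 0$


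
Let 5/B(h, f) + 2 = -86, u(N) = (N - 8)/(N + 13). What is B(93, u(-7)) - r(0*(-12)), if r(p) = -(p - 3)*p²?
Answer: -5/88 ≈ -0.056818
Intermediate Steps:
u(N) = (-8 + N)/(13 + N)
B(h, f) = -5/88 (B(h, f) = 5/(-2 - 86) = 5/(-88) = 5*(-1/88) = -5/88)
r(p) = -p²*(-3 + p) (r(p) = -(-3 + p)*p² = -p²*(-3 + p))
B(93, u(-7)) - r(0*(-12)) = -5/88 - (0*(-12))²*(3 - 0*(-12)) = -5/88 - 0²*(3 - 1*0) = -5/88 - 0*(3 + 0) = -5/88 - 0*3 = -5/88 - 1*0 = -5/88 + 0 = -5/88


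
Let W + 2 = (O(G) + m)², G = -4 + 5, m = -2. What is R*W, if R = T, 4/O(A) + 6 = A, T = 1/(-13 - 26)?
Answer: -146/975 ≈ -0.14974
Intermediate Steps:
G = 1
T = -1/39 (T = 1/(-39) = -1/39 ≈ -0.025641)
O(A) = 4/(-6 + A)
W = 146/25 (W = -2 + (4/(-6 + 1) - 2)² = -2 + (4/(-5) - 2)² = -2 + (4*(-⅕) - 2)² = -2 + (-⅘ - 2)² = -2 + (-14/5)² = -2 + 196/25 = 146/25 ≈ 5.8400)
R = -1/39 ≈ -0.025641
R*W = -1/39*146/25 = -146/975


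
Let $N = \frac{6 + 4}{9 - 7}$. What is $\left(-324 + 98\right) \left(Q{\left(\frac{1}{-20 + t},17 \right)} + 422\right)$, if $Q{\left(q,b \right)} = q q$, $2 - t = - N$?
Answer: $- \frac{16118094}{169} \approx -95373.0$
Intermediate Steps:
$N = 5$ ($N = \frac{10}{2} = 10 \cdot \frac{1}{2} = 5$)
$t = 7$ ($t = 2 - \left(-1\right) 5 = 2 - -5 = 2 + 5 = 7$)
$Q{\left(q,b \right)} = q^{2}$
$\left(-324 + 98\right) \left(Q{\left(\frac{1}{-20 + t},17 \right)} + 422\right) = \left(-324 + 98\right) \left(\left(\frac{1}{-20 + 7}\right)^{2} + 422\right) = - 226 \left(\left(\frac{1}{-13}\right)^{2} + 422\right) = - 226 \left(\left(- \frac{1}{13}\right)^{2} + 422\right) = - 226 \left(\frac{1}{169} + 422\right) = \left(-226\right) \frac{71319}{169} = - \frac{16118094}{169}$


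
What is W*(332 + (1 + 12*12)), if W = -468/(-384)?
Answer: 18603/32 ≈ 581.34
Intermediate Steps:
W = 39/32 (W = -468*(-1/384) = 39/32 ≈ 1.2188)
W*(332 + (1 + 12*12)) = 39*(332 + (1 + 12*12))/32 = 39*(332 + (1 + 144))/32 = 39*(332 + 145)/32 = (39/32)*477 = 18603/32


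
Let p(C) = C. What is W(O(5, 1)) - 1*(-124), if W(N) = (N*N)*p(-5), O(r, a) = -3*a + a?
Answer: 104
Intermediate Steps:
O(r, a) = -2*a
W(N) = -5*N**2 (W(N) = (N*N)*(-5) = N**2*(-5) = -5*N**2)
W(O(5, 1)) - 1*(-124) = -5*(-2*1)**2 - 1*(-124) = -5*(-2)**2 + 124 = -5*4 + 124 = -20 + 124 = 104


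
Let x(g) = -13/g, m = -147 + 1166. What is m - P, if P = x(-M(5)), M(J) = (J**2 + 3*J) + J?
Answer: 45842/45 ≈ 1018.7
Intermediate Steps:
M(J) = J**2 + 4*J
m = 1019
P = 13/45 (P = -13*(-1/(5*(4 + 5))) = -13/((-5*9)) = -13/((-1*45)) = -13/(-45) = -13*(-1/45) = 13/45 ≈ 0.28889)
m - P = 1019 - 1*13/45 = 1019 - 13/45 = 45842/45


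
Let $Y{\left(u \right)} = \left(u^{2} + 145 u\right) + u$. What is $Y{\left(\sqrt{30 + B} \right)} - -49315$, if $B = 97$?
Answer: $49442 + 146 \sqrt{127} \approx 51087.0$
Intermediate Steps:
$Y{\left(u \right)} = u^{2} + 146 u$
$Y{\left(\sqrt{30 + B} \right)} - -49315 = \sqrt{30 + 97} \left(146 + \sqrt{30 + 97}\right) - -49315 = \sqrt{127} \left(146 + \sqrt{127}\right) + 49315 = 49315 + \sqrt{127} \left(146 + \sqrt{127}\right)$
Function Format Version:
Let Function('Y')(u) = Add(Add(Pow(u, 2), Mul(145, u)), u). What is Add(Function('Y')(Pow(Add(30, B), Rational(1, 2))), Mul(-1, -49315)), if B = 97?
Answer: Add(49442, Mul(146, Pow(127, Rational(1, 2)))) ≈ 51087.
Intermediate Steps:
Function('Y')(u) = Add(Pow(u, 2), Mul(146, u))
Add(Function('Y')(Pow(Add(30, B), Rational(1, 2))), Mul(-1, -49315)) = Add(Mul(Pow(Add(30, 97), Rational(1, 2)), Add(146, Pow(Add(30, 97), Rational(1, 2)))), Mul(-1, -49315)) = Add(Mul(Pow(127, Rational(1, 2)), Add(146, Pow(127, Rational(1, 2)))), 49315) = Add(49315, Mul(Pow(127, Rational(1, 2)), Add(146, Pow(127, Rational(1, 2)))))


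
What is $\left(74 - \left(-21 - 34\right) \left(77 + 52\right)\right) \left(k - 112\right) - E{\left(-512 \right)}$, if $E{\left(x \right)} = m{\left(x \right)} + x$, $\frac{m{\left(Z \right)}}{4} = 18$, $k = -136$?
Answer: $-1777472$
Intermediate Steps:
$m{\left(Z \right)} = 72$ ($m{\left(Z \right)} = 4 \cdot 18 = 72$)
$E{\left(x \right)} = 72 + x$
$\left(74 - \left(-21 - 34\right) \left(77 + 52\right)\right) \left(k - 112\right) - E{\left(-512 \right)} = \left(74 - \left(-21 - 34\right) \left(77 + 52\right)\right) \left(-136 - 112\right) - \left(72 - 512\right) = \left(74 - \left(-55\right) 129\right) \left(-248\right) - -440 = \left(74 - -7095\right) \left(-248\right) + 440 = \left(74 + 7095\right) \left(-248\right) + 440 = 7169 \left(-248\right) + 440 = -1777912 + 440 = -1777472$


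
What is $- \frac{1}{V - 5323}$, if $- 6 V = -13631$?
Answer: $\frac{6}{18307} \approx 0.00032774$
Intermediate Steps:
$V = \frac{13631}{6}$ ($V = \left(- \frac{1}{6}\right) \left(-13631\right) = \frac{13631}{6} \approx 2271.8$)
$- \frac{1}{V - 5323} = - \frac{1}{\frac{13631}{6} - 5323} = - \frac{1}{- \frac{18307}{6}} = \left(-1\right) \left(- \frac{6}{18307}\right) = \frac{6}{18307}$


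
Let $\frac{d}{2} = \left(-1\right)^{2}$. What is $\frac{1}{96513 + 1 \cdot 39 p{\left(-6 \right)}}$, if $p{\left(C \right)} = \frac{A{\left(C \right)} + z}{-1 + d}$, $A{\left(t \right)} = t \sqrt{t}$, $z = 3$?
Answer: $\frac{16105}{1556280906} + \frac{13 i \sqrt{6}}{518760302} \approx 1.0348 \cdot 10^{-5} + 6.1384 \cdot 10^{-8} i$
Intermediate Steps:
$d = 2$ ($d = 2 \left(-1\right)^{2} = 2 \cdot 1 = 2$)
$A{\left(t \right)} = t^{\frac{3}{2}}$
$p{\left(C \right)} = 3 + C^{\frac{3}{2}}$ ($p{\left(C \right)} = \frac{C^{\frac{3}{2}} + 3}{-1 + 2} = \frac{3 + C^{\frac{3}{2}}}{1} = \left(3 + C^{\frac{3}{2}}\right) 1 = 3 + C^{\frac{3}{2}}$)
$\frac{1}{96513 + 1 \cdot 39 p{\left(-6 \right)}} = \frac{1}{96513 + 1 \cdot 39 \left(3 + \left(-6\right)^{\frac{3}{2}}\right)} = \frac{1}{96513 + 39 \left(3 - 6 i \sqrt{6}\right)} = \frac{1}{96513 + \left(117 - 234 i \sqrt{6}\right)} = \frac{1}{96630 - 234 i \sqrt{6}}$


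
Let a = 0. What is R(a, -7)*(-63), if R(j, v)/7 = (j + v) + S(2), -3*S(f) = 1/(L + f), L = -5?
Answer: 3038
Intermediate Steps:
S(f) = -1/(3*(-5 + f))
R(j, v) = 7/9 + 7*j + 7*v (R(j, v) = 7*((j + v) - 1/(-15 + 3*2)) = 7*((j + v) - 1/(-15 + 6)) = 7*((j + v) - 1/(-9)) = 7*((j + v) - 1*(-⅑)) = 7*((j + v) + ⅑) = 7*(⅑ + j + v) = 7/9 + 7*j + 7*v)
R(a, -7)*(-63) = (7/9 + 7*0 + 7*(-7))*(-63) = (7/9 + 0 - 49)*(-63) = -434/9*(-63) = 3038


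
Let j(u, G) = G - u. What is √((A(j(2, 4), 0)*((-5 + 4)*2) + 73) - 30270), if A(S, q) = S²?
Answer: I*√30205 ≈ 173.8*I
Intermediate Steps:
√((A(j(2, 4), 0)*((-5 + 4)*2) + 73) - 30270) = √(((4 - 1*2)²*((-5 + 4)*2) + 73) - 30270) = √(((4 - 2)²*(-1*2) + 73) - 30270) = √((2²*(-2) + 73) - 30270) = √((4*(-2) + 73) - 30270) = √((-8 + 73) - 30270) = √(65 - 30270) = √(-30205) = I*√30205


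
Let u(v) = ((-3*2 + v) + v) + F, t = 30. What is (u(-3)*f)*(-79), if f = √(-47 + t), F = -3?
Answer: 1185*I*√17 ≈ 4885.9*I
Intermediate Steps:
f = I*√17 (f = √(-47 + 30) = √(-17) = I*√17 ≈ 4.1231*I)
u(v) = -9 + 2*v (u(v) = ((-3*2 + v) + v) - 3 = ((-6 + v) + v) - 3 = (-6 + 2*v) - 3 = -9 + 2*v)
(u(-3)*f)*(-79) = ((-9 + 2*(-3))*(I*√17))*(-79) = ((-9 - 6)*(I*√17))*(-79) = -15*I*√17*(-79) = 1185*I*√17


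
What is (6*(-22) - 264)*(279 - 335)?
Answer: 22176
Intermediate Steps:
(6*(-22) - 264)*(279 - 335) = (-132 - 264)*(-56) = -396*(-56) = 22176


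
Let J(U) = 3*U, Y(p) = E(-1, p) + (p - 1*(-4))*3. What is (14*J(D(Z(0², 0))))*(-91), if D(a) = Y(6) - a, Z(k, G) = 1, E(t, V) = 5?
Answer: -129948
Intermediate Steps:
Y(p) = 17 + 3*p (Y(p) = 5 + (p - 1*(-4))*3 = 5 + (p + 4)*3 = 5 + (4 + p)*3 = 5 + (12 + 3*p) = 17 + 3*p)
D(a) = 35 - a (D(a) = (17 + 3*6) - a = (17 + 18) - a = 35 - a)
(14*J(D(Z(0², 0))))*(-91) = (14*(3*(35 - 1*1)))*(-91) = (14*(3*(35 - 1)))*(-91) = (14*(3*34))*(-91) = (14*102)*(-91) = 1428*(-91) = -129948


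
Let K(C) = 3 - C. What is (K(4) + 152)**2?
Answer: 22801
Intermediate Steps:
(K(4) + 152)**2 = ((3 - 1*4) + 152)**2 = ((3 - 4) + 152)**2 = (-1 + 152)**2 = 151**2 = 22801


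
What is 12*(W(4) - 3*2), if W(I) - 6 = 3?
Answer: 36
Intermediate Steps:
W(I) = 9 (W(I) = 6 + 3 = 9)
12*(W(4) - 3*2) = 12*(9 - 3*2) = 12*(9 - 6) = 12*3 = 36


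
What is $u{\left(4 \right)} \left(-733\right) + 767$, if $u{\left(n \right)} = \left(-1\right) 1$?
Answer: $1500$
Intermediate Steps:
$u{\left(n \right)} = -1$
$u{\left(4 \right)} \left(-733\right) + 767 = \left(-1\right) \left(-733\right) + 767 = 733 + 767 = 1500$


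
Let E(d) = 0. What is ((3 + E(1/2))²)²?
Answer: 81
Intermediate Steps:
((3 + E(1/2))²)² = ((3 + 0)²)² = (3²)² = 9² = 81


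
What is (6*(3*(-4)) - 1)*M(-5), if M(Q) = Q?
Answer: 365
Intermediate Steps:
(6*(3*(-4)) - 1)*M(-5) = (6*(3*(-4)) - 1)*(-5) = (6*(-12) - 1)*(-5) = (-72 - 1)*(-5) = -73*(-5) = 365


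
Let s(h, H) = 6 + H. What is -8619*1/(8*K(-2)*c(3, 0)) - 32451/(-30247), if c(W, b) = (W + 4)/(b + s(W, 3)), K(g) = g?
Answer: 11575983/16688 ≈ 693.67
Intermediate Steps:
c(W, b) = (4 + W)/(9 + b) (c(W, b) = (W + 4)/(b + (6 + 3)) = (4 + W)/(b + 9) = (4 + W)/(9 + b))
-8619*1/(8*K(-2)*c(3, 0)) - 32451/(-30247) = -8619*(-(9 + 0)/(16*(4 + 3))) - 32451/(-30247) = -8619/(((7/9)*8)*(-2)) - 32451*(-1/30247) = -8619/((((1/9)*7)*8)*(-2)) + 1119/1043 = -8619/(((7/9)*8)*(-2)) + 1119/1043 = -8619/((56/9)*(-2)) + 1119/1043 = -8619/(-112/9) + 1119/1043 = -8619*(-9/112) + 1119/1043 = 77571/112 + 1119/1043 = 11575983/16688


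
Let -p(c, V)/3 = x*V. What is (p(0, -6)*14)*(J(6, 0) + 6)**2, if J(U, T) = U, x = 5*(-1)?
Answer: -181440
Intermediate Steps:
x = -5
p(c, V) = 15*V (p(c, V) = -(-15)*V = 15*V)
(p(0, -6)*14)*(J(6, 0) + 6)**2 = ((15*(-6))*14)*(6 + 6)**2 = -90*14*12**2 = -1260*144 = -181440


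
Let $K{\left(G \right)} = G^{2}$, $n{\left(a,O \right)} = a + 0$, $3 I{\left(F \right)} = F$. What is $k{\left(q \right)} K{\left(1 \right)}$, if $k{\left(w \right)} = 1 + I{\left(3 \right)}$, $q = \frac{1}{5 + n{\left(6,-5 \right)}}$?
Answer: $2$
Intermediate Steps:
$I{\left(F \right)} = \frac{F}{3}$
$n{\left(a,O \right)} = a$
$q = \frac{1}{11}$ ($q = \frac{1}{5 + 6} = \frac{1}{11} \approx 0.090909$)
$k{\left(w \right)} = 2$ ($k{\left(w \right)} = 1 + \frac{1}{3} \cdot 3 = 1 + 1 = 2$)
$k{\left(q \right)} K{\left(1 \right)} = 2 \cdot 1^{2} = 2 \cdot 1 = 2$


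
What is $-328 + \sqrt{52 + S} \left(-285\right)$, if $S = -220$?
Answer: $-328 - 570 i \sqrt{42} \approx -328.0 - 3694.0 i$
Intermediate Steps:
$-328 + \sqrt{52 + S} \left(-285\right) = -328 + \sqrt{52 - 220} \left(-285\right) = -328 + \sqrt{-168} \left(-285\right) = -328 + 2 i \sqrt{42} \left(-285\right) = -328 - 570 i \sqrt{42}$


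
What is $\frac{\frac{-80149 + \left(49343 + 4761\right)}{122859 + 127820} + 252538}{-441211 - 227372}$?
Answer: $- \frac{21101982419}{55866572619} \approx -0.37772$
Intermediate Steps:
$\frac{\frac{-80149 + \left(49343 + 4761\right)}{122859 + 127820} + 252538}{-441211 - 227372} = \frac{\frac{-80149 + 54104}{250679} + 252538}{-668583} = \left(\left(-26045\right) \frac{1}{250679} + 252538\right) \left(- \frac{1}{668583}\right) = \left(- \frac{26045}{250679} + 252538\right) \left(- \frac{1}{668583}\right) = \frac{63305947257}{250679} \left(- \frac{1}{668583}\right) = - \frac{21101982419}{55866572619}$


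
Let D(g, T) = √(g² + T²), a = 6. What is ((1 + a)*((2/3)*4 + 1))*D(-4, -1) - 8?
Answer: -8 + 77*√17/3 ≈ 97.826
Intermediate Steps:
D(g, T) = √(T² + g²)
((1 + a)*((2/3)*4 + 1))*D(-4, -1) - 8 = ((1 + 6)*((2/3)*4 + 1))*√((-1)² + (-4)²) - 8 = (7*((2*(⅓))*4 + 1))*√(1 + 16) - 8 = (7*((⅔)*4 + 1))*√17 - 8 = (7*(8/3 + 1))*√17 - 8 = (7*(11/3))*√17 - 8 = 77*√17/3 - 8 = -8 + 77*√17/3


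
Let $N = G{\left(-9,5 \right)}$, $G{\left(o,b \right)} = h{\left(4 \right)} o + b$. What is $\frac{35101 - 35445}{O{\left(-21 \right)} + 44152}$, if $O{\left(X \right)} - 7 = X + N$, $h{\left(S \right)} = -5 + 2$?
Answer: $- \frac{172}{22085} \approx -0.0077881$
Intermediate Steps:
$h{\left(S \right)} = -3$
$G{\left(o,b \right)} = b - 3 o$ ($G{\left(o,b \right)} = - 3 o + b = b - 3 o$)
$N = 32$ ($N = 5 - -27 = 5 + 27 = 32$)
$O{\left(X \right)} = 39 + X$ ($O{\left(X \right)} = 7 + \left(X + 32\right) = 7 + \left(32 + X\right) = 39 + X$)
$\frac{35101 - 35445}{O{\left(-21 \right)} + 44152} = \frac{35101 - 35445}{\left(39 - 21\right) + 44152} = - \frac{344}{18 + 44152} = - \frac{344}{44170} = \left(-344\right) \frac{1}{44170} = - \frac{172}{22085}$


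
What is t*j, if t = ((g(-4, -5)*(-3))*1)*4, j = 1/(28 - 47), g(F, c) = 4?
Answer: 48/19 ≈ 2.5263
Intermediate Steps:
j = -1/19 (j = 1/(-19) = -1/19 ≈ -0.052632)
t = -48 (t = ((4*(-3))*1)*4 = -12*1*4 = -12*4 = -48)
t*j = -48*(-1/19) = 48/19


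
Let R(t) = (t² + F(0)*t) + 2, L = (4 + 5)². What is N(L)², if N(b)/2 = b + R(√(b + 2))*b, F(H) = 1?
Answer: 196278876 + 4513968*√83 ≈ 2.3740e+8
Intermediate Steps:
L = 81 (L = 9² = 81)
R(t) = 2 + t + t² (R(t) = (t² + 1*t) + 2 = (t² + t) + 2 = (t + t²) + 2 = 2 + t + t²)
N(b) = 2*b + 2*b*(4 + b + √(2 + b)) (N(b) = 2*(b + (2 + √(b + 2) + (√(b + 2))²)*b) = 2*(b + (2 + √(2 + b) + (√(2 + b))²)*b) = 2*(b + (2 + √(2 + b) + (2 + b))*b) = 2*(b + (4 + b + √(2 + b))*b) = 2*(b + b*(4 + b + √(2 + b))) = 2*b + 2*b*(4 + b + √(2 + b)))
N(L)² = (2*81*(5 + 81 + √(2 + 81)))² = (2*81*(5 + 81 + √83))² = (2*81*(86 + √83))² = (13932 + 162*√83)²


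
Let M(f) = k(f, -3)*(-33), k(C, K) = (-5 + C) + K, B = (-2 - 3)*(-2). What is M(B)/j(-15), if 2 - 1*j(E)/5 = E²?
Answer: 66/1115 ≈ 0.059193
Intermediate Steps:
B = 10 (B = -5*(-2) = 10)
j(E) = 10 - 5*E²
k(C, K) = -5 + C + K
M(f) = 264 - 33*f (M(f) = (-5 + f - 3)*(-33) = (-8 + f)*(-33) = 264 - 33*f)
M(B)/j(-15) = (264 - 33*10)/(10 - 5*(-15)²) = (264 - 330)/(10 - 5*225) = -66/(10 - 1125) = -66/(-1115) = -66*(-1/1115) = 66/1115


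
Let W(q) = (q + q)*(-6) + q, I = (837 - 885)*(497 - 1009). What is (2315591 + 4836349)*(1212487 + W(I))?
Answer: 6738207422940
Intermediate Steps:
I = 24576 (I = -48*(-512) = 24576)
W(q) = -11*q (W(q) = (2*q)*(-6) + q = -12*q + q = -11*q)
(2315591 + 4836349)*(1212487 + W(I)) = (2315591 + 4836349)*(1212487 - 11*24576) = 7151940*(1212487 - 270336) = 7151940*942151 = 6738207422940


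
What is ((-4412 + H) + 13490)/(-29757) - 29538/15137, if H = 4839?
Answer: -363207965/150143903 ≈ -2.4191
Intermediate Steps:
((-4412 + H) + 13490)/(-29757) - 29538/15137 = ((-4412 + 4839) + 13490)/(-29757) - 29538/15137 = (427 + 13490)*(-1/29757) - 29538*1/15137 = 13917*(-1/29757) - 29538/15137 = -4639/9919 - 29538/15137 = -363207965/150143903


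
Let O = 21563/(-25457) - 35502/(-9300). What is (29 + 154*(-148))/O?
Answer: -898190421050/117206419 ≈ -7663.3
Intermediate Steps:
O = 117206419/39458350 (O = 21563*(-1/25457) - 35502*(-1/9300) = -21563/25457 + 5917/1550 = 117206419/39458350 ≈ 2.9704)
(29 + 154*(-148))/O = (29 + 154*(-148))/(117206419/39458350) = (29 - 22792)*(39458350/117206419) = -22763*39458350/117206419 = -898190421050/117206419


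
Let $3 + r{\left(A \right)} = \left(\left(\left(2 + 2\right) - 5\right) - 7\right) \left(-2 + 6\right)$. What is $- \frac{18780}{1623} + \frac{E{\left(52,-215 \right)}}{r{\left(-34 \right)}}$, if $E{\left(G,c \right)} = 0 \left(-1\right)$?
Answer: $- \frac{6260}{541} \approx -11.571$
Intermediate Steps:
$E{\left(G,c \right)} = 0$
$r{\left(A \right)} = -35$ ($r{\left(A \right)} = -3 + \left(\left(\left(2 + 2\right) - 5\right) - 7\right) \left(-2 + 6\right) = -3 + \left(\left(4 - 5\right) - 7\right) 4 = -3 + \left(-1 - 7\right) 4 = -3 - 32 = -35$)
$- \frac{18780}{1623} + \frac{E{\left(52,-215 \right)}}{r{\left(-34 \right)}} = - \frac{18780}{1623} + \frac{0}{-35} = \left(-18780\right) \frac{1}{1623} + 0 \left(- \frac{1}{35}\right) = - \frac{6260}{541} + 0 = - \frac{6260}{541}$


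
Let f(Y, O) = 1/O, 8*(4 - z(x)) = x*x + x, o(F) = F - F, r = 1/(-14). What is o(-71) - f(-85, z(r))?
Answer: -1568/6285 ≈ -0.24948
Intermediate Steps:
r = -1/14 (r = 1*(-1/14) = -1/14 ≈ -0.071429)
o(F) = 0
z(x) = 4 - x/8 - x²/8 (z(x) = 4 - (x*x + x)/8 = 4 - (x² + x)/8 = 4 - (x + x²)/8 = 4 + (-x/8 - x²/8) = 4 - x/8 - x²/8)
o(-71) - f(-85, z(r)) = 0 - 1/(4 - ⅛*(-1/14) - (-1/14)²/8) = 0 - 1/(4 + 1/112 - ⅛*1/196) = 0 - 1/(4 + 1/112 - 1/1568) = 0 - 1/6285/1568 = 0 - 1*1568/6285 = 0 - 1568/6285 = -1568/6285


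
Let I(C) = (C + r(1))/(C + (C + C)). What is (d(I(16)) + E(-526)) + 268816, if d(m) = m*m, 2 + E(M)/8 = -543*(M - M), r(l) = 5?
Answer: 68812849/256 ≈ 2.6880e+5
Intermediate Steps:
I(C) = (5 + C)/(3*C) (I(C) = (C + 5)/(C + (C + C)) = (5 + C)/(C + 2*C) = (5 + C)/((3*C)) = (5 + C)*(1/(3*C)) = (5 + C)/(3*C))
E(M) = -16 (E(M) = -16 + 8*(-543*(M - M)) = -16 + 8*(-543*0) = -16 + 8*0 = -16 + 0 = -16)
d(m) = m**2
(d(I(16)) + E(-526)) + 268816 = (((1/3)*(5 + 16)/16)**2 - 16) + 268816 = (((1/3)*(1/16)*21)**2 - 16) + 268816 = ((7/16)**2 - 16) + 268816 = (49/256 - 16) + 268816 = -4047/256 + 268816 = 68812849/256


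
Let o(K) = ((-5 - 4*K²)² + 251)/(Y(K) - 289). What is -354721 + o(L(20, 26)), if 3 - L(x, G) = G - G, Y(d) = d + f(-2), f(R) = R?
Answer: -8513465/24 ≈ -3.5473e+5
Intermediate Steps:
Y(d) = -2 + d (Y(d) = d - 2 = -2 + d)
L(x, G) = 3 (L(x, G) = 3 - (G - G) = 3 - 1*0 = 3 + 0 = 3)
o(K) = (251 + (-5 - 4*K²)²)/(-291 + K) (o(K) = ((-5 - 4*K²)² + 251)/((-2 + K) - 289) = (251 + (-5 - 4*K²)²)/(-291 + K))
-354721 + o(L(20, 26)) = -354721 + (251 + (5 + 4*3²)²)/(-291 + 3) = -354721 + (251 + (5 + 4*9)²)/(-288) = -354721 - (251 + (5 + 36)²)/288 = -354721 - (251 + 41²)/288 = -354721 - (251 + 1681)/288 = -354721 - 1/288*1932 = -354721 - 161/24 = -8513465/24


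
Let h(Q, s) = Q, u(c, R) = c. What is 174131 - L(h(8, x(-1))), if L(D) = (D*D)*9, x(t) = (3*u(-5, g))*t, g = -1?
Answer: 173555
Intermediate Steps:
x(t) = -15*t (x(t) = (3*(-5))*t = -15*t)
L(D) = 9*D**2 (L(D) = D**2*9 = 9*D**2)
174131 - L(h(8, x(-1))) = 174131 - 9*8**2 = 174131 - 9*64 = 174131 - 1*576 = 174131 - 576 = 173555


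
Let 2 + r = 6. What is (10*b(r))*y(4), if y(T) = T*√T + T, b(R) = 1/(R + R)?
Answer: 15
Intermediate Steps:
r = 4 (r = -2 + 6 = 4)
b(R) = 1/(2*R)
y(T) = T + T^(3/2) (y(T) = T^(3/2) + T = T + T^(3/2))
(10*b(r))*y(4) = (10*((½)/4))*(4 + 4^(3/2)) = (10*((½)*(¼)))*(4 + 8) = (10*(⅛))*12 = (5/4)*12 = 15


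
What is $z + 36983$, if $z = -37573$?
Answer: $-590$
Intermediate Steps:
$z + 36983 = -37573 + 36983 = -590$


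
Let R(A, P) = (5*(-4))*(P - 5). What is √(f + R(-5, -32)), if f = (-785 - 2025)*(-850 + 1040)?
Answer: 6*I*√14810 ≈ 730.18*I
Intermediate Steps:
R(A, P) = 100 - 20*P (R(A, P) = -20*(-5 + P) = 100 - 20*P)
f = -533900 (f = -2810*190 = -533900)
√(f + R(-5, -32)) = √(-533900 + (100 - 20*(-32))) = √(-533900 + (100 + 640)) = √(-533900 + 740) = √(-533160) = 6*I*√14810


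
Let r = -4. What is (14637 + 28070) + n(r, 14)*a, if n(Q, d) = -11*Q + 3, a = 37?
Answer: 44446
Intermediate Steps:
n(Q, d) = 3 - 11*Q
(14637 + 28070) + n(r, 14)*a = (14637 + 28070) + (3 - 11*(-4))*37 = 42707 + (3 + 44)*37 = 42707 + 47*37 = 42707 + 1739 = 44446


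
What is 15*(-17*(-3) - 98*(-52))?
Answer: 77205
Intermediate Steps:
15*(-17*(-3) - 98*(-52)) = 15*(51 + 5096) = 15*5147 = 77205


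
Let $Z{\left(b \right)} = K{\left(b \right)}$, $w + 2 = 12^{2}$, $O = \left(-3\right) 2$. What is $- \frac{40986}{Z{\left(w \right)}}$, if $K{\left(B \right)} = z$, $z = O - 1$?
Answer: $\frac{40986}{7} \approx 5855.1$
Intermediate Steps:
$O = -6$
$w = 142$ ($w = -2 + 12^{2} = -2 + 144 = 142$)
$z = -7$ ($z = -6 - 1 = -7$)
$K{\left(B \right)} = -7$
$Z{\left(b \right)} = -7$
$- \frac{40986}{Z{\left(w \right)}} = - \frac{40986}{-7} = \left(-40986\right) \left(- \frac{1}{7}\right) = \frac{40986}{7}$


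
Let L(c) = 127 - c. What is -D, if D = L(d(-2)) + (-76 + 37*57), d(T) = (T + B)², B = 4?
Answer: -2156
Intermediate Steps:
d(T) = (4 + T)² (d(T) = (T + 4)² = (4 + T)²)
D = 2156 (D = (127 - (4 - 2)²) + (-76 + 37*57) = (127 - 1*2²) + (-76 + 2109) = (127 - 1*4) + 2033 = (127 - 4) + 2033 = 123 + 2033 = 2156)
-D = -1*2156 = -2156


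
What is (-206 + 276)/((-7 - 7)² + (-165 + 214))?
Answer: 2/7 ≈ 0.28571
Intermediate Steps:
(-206 + 276)/((-7 - 7)² + (-165 + 214)) = 70/((-14)² + 49) = 70/(196 + 49) = 70/245 = 70*(1/245) = 2/7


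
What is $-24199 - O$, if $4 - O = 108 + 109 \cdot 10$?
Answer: $-23005$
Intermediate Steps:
$O = -1194$ ($O = 4 - \left(108 + 109 \cdot 10\right) = 4 - \left(108 + 1090\right) = 4 - 1198 = -1194$)
$-24199 - O = -24199 - -1194 = -24199 + 1194 = -23005$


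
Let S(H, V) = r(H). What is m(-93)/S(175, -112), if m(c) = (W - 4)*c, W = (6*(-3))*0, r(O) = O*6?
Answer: 62/175 ≈ 0.35429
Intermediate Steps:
r(O) = 6*O
S(H, V) = 6*H
W = 0 (W = -18*0 = 0)
m(c) = -4*c (m(c) = (0 - 4)*c = -4*c)
m(-93)/S(175, -112) = (-4*(-93))/((6*175)) = 372/1050 = 372*(1/1050) = 62/175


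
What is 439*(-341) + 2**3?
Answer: -149691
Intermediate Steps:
439*(-341) + 2**3 = -149699 + 8 = -149691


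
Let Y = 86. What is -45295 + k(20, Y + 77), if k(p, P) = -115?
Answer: -45410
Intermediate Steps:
-45295 + k(20, Y + 77) = -45295 - 115 = -45410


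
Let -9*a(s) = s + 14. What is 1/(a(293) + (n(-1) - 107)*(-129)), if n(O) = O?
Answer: 9/125081 ≈ 7.1953e-5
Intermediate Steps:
a(s) = -14/9 - s/9 (a(s) = -(s + 14)/9 = -(14 + s)/9 = -14/9 - s/9)
1/(a(293) + (n(-1) - 107)*(-129)) = 1/((-14/9 - 1/9*293) + (-1 - 107)*(-129)) = 1/((-14/9 - 293/9) - 108*(-129)) = 1/(-307/9 + 13932) = 1/(125081/9) = 9/125081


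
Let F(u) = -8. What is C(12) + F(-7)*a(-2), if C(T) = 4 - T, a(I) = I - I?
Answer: -8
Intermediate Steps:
a(I) = 0
C(12) + F(-7)*a(-2) = (4 - 1*12) - 8*0 = (4 - 12) + 0 = -8 + 0 = -8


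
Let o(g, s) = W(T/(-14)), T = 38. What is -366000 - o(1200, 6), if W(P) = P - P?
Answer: -366000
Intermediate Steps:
W(P) = 0
o(g, s) = 0
-366000 - o(1200, 6) = -366000 - 1*0 = -366000 + 0 = -366000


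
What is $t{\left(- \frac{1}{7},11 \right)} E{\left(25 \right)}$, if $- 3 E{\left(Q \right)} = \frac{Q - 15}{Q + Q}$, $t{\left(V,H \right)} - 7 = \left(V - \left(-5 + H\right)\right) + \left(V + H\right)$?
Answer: $- \frac{82}{105} \approx -0.78095$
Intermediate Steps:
$t{\left(V,H \right)} = 12 + 2 V$ ($t{\left(V,H \right)} = 7 + \left(\left(V - \left(-5 + H\right)\right) + \left(V + H\right)\right) = 7 + \left(\left(5 + V - H\right) + \left(H + V\right)\right) = 7 + \left(5 + 2 V\right) = 12 + 2 V$)
$E{\left(Q \right)} = - \frac{-15 + Q}{6 Q}$ ($E{\left(Q \right)} = - \frac{\left(Q - 15\right) \frac{1}{Q + Q}}{3} = - \frac{\left(-15 + Q\right) \frac{1}{2 Q}}{3} = - \frac{\frac{1}{2} \frac{1}{Q} \left(-15 + Q\right)}{3} = - \frac{-15 + Q}{6 Q}$)
$t{\left(- \frac{1}{7},11 \right)} E{\left(25 \right)} = \left(12 + 2 \left(- \frac{1}{7}\right)\right) \frac{15 - 25}{6 \cdot 25} = \left(12 + 2 \left(\left(-1\right) \frac{1}{7}\right)\right) \frac{1}{6} \cdot \frac{1}{25} \left(15 - 25\right) = \left(12 + 2 \left(- \frac{1}{7}\right)\right) \frac{1}{6} \cdot \frac{1}{25} \left(-10\right) = \left(12 - \frac{2}{7}\right) \left(- \frac{1}{15}\right) = \frac{82}{7} \left(- \frac{1}{15}\right) = - \frac{82}{105}$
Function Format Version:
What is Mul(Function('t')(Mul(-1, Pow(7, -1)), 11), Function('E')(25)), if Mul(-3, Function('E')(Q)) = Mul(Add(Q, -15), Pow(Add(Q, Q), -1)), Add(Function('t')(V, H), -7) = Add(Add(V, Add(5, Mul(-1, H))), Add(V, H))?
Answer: Rational(-82, 105) ≈ -0.78095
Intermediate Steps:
Function('t')(V, H) = Add(12, Mul(2, V)) (Function('t')(V, H) = Add(7, Add(Add(V, Add(5, Mul(-1, H))), Add(V, H))) = Add(7, Add(Add(5, V, Mul(-1, H)), Add(H, V))) = Add(7, Add(5, Mul(2, V))) = Add(12, Mul(2, V)))
Function('E')(Q) = Mul(Rational(-1, 6), Pow(Q, -1), Add(-15, Q)) (Function('E')(Q) = Mul(Rational(-1, 3), Mul(Add(Q, -15), Pow(Add(Q, Q), -1))) = Mul(Rational(-1, 3), Mul(Add(-15, Q), Pow(Mul(2, Q), -1))) = Mul(Rational(-1, 3), Mul(Add(-15, Q), Mul(Rational(1, 2), Pow(Q, -1)))) = Mul(Rational(-1, 3), Mul(Rational(1, 2), Pow(Q, -1), Add(-15, Q))) = Mul(Rational(-1, 6), Pow(Q, -1), Add(-15, Q)))
Mul(Function('t')(Mul(-1, Pow(7, -1)), 11), Function('E')(25)) = Mul(Add(12, Mul(2, Mul(-1, Pow(7, -1)))), Mul(Rational(1, 6), Pow(25, -1), Add(15, Mul(-1, 25)))) = Mul(Add(12, Mul(2, Mul(-1, Rational(1, 7)))), Mul(Rational(1, 6), Rational(1, 25), Add(15, -25))) = Mul(Add(12, Mul(2, Rational(-1, 7))), Mul(Rational(1, 6), Rational(1, 25), -10)) = Mul(Add(12, Rational(-2, 7)), Rational(-1, 15)) = Mul(Rational(82, 7), Rational(-1, 15)) = Rational(-82, 105)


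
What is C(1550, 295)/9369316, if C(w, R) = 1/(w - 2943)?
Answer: -1/13051457188 ≈ -7.6620e-11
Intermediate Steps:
C(w, R) = 1/(-2943 + w)
C(1550, 295)/9369316 = 1/((-2943 + 1550)*9369316) = (1/9369316)/(-1393) = -1/1393*1/9369316 = -1/13051457188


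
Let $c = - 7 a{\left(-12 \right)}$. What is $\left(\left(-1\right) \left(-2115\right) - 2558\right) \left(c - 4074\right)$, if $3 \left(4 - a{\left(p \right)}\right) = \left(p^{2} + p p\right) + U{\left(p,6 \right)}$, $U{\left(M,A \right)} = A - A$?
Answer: $1519490$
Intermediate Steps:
$U{\left(M,A \right)} = 0$
$a{\left(p \right)} = 4 - \frac{2 p^{2}}{3}$ ($a{\left(p \right)} = 4 - \frac{\left(p^{2} + p p\right) + 0}{3} = 4 - \frac{\left(p^{2} + p^{2}\right) + 0}{3} = 4 - \frac{2 p^{2} + 0}{3} = 4 - \frac{2 p^{2}}{3}$)
$c = 644$ ($c = - 7 \left(4 - \frac{2 \left(-12\right)^{2}}{3}\right) = - 7 \left(4 - 96\right) = \left(-7\right) \left(-92\right) = 644$)
$\left(\left(-1\right) \left(-2115\right) - 2558\right) \left(c - 4074\right) = \left(\left(-1\right) \left(-2115\right) - 2558\right) \left(644 - 4074\right) = \left(2115 - 2558\right) \left(-3430\right) = \left(-443\right) \left(-3430\right) = 1519490$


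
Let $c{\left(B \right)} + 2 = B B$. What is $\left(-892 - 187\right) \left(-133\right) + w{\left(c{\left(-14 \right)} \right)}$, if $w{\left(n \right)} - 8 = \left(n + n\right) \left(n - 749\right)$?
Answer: $-71825$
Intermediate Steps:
$c{\left(B \right)} = -2 + B^{2}$ ($c{\left(B \right)} = -2 + B B = -2 + B^{2}$)
$w{\left(n \right)} = 8 + 2 n \left(-749 + n\right)$ ($w{\left(n \right)} = 8 + \left(n + n\right) \left(n - 749\right) = 8 + 2 n \left(-749 + n\right)$)
$\left(-892 - 187\right) \left(-133\right) + w{\left(c{\left(-14 \right)} \right)} = \left(-892 - 187\right) \left(-133\right) + \left(8 - 1498 \left(-2 + \left(-14\right)^{2}\right) + 2 \left(-2 + \left(-14\right)^{2}\right)^{2}\right) = \left(-1079\right) \left(-133\right) + \left(8 - 1498 \left(-2 + 196\right) + 2 \left(-2 + 196\right)^{2}\right) = 143507 + \left(8 - 290612 + 2 \cdot 194^{2}\right) = 143507 + \left(8 - 290612 + 2 \cdot 37636\right) = 143507 + \left(8 - 290612 + 75272\right) = 143507 - 215332 = -71825$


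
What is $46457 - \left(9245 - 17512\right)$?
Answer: $54724$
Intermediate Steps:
$46457 - \left(9245 - 17512\right) = 46457 - -8267 = 46457 + 8267 = 54724$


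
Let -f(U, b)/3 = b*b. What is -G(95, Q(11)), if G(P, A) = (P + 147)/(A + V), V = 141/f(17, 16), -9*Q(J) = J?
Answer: 557568/3239 ≈ 172.14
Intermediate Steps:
Q(J) = -J/9
f(U, b) = -3*b² (f(U, b) = -3*b*b = -3*b²)
V = -47/256 (V = 141/((-3*16²)) = 141/((-3*256)) = 141/(-768) = 141*(-1/768) = -47/256 ≈ -0.18359)
G(P, A) = (147 + P)/(-47/256 + A) (G(P, A) = (P + 147)/(A - 47/256) = (147 + P)/(-47/256 + A))
-G(95, Q(11)) = -256*(147 + 95)/(-47 + 256*(-⅑*11)) = -256*242/(-47 + 256*(-11/9)) = -256*242/(-47 - 2816/9) = -256*242/(-3239/9) = -256*(-9)*242/3239 = -1*(-557568/3239) = 557568/3239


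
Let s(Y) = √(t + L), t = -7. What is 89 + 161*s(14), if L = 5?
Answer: 89 + 161*I*√2 ≈ 89.0 + 227.69*I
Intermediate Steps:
s(Y) = I*√2 (s(Y) = √(-7 + 5) = √(-2) = I*√2)
89 + 161*s(14) = 89 + 161*(I*√2) = 89 + 161*I*√2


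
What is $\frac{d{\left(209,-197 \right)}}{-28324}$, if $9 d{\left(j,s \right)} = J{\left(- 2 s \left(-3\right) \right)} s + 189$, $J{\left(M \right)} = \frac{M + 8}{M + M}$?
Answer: $- \frac{547}{1529496} \approx -0.00035763$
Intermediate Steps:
$J{\left(M \right)} = \frac{8 + M}{2 M}$
$d{\left(j,s \right)} = \frac{569}{27} + \frac{s}{18}$ ($d{\left(j,s \right)} = \frac{\frac{8 + - 2 s \left(-3\right)}{2 - 2 s \left(-3\right)} s + 189}{9} = \frac{\frac{8 + 6 s}{2 \cdot 6 s} s + 189}{9} = \frac{\frac{\frac{1}{6 s} \left(8 + 6 s\right)}{2} s + 189}{9} = \frac{\frac{8 + 6 s}{12 s} s + 189}{9} = \frac{\left(\frac{2}{3} + \frac{s}{2}\right) + 189}{9} = \frac{\frac{569}{3} + \frac{s}{2}}{9} = \frac{569}{27} + \frac{s}{18}$)
$\frac{d{\left(209,-197 \right)}}{-28324} = \frac{\frac{569}{27} + \frac{1}{18} \left(-197\right)}{-28324} = \left(\frac{569}{27} - \frac{197}{18}\right) \left(- \frac{1}{28324}\right) = \frac{547}{54} \left(- \frac{1}{28324}\right) = - \frac{547}{1529496}$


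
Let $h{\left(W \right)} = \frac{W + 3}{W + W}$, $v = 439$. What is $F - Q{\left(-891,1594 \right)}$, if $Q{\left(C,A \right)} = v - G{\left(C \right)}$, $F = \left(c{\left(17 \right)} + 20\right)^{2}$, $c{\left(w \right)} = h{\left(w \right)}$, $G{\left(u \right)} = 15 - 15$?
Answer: $- \frac{4371}{289} \approx -15.125$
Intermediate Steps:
$G{\left(u \right)} = 0$
$h{\left(W \right)} = \frac{3 + W}{2 W}$
$c{\left(w \right)} = \frac{3 + w}{2 w}$
$F = \frac{122500}{289}$ ($F = \left(\frac{3 + 17}{2 \cdot 17} + 20\right)^{2} = \left(\frac{1}{2} \cdot \frac{1}{17} \cdot 20 + 20\right)^{2} = \left(\frac{10}{17} + 20\right)^{2} = \left(\frac{350}{17}\right)^{2} = \frac{122500}{289} \approx 423.88$)
$Q{\left(C,A \right)} = 439$ ($Q{\left(C,A \right)} = 439 - 0 = 439 + 0 = 439$)
$F - Q{\left(-891,1594 \right)} = \frac{122500}{289} - 439 = - \frac{4371}{289}$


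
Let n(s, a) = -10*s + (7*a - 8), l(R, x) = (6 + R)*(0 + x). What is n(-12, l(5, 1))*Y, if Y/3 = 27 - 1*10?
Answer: 9639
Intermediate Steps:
Y = 51 (Y = 3*(27 - 1*10) = 3*(27 - 10) = 3*17 = 51)
l(R, x) = x*(6 + R) (l(R, x) = (6 + R)*x = x*(6 + R))
n(s, a) = -8 - 10*s + 7*a (n(s, a) = -10*s + (-8 + 7*a) = -8 - 10*s + 7*a)
n(-12, l(5, 1))*Y = (-8 - 10*(-12) + 7*(1*(6 + 5)))*51 = (-8 + 120 + 7*(1*11))*51 = (-8 + 120 + 7*11)*51 = (-8 + 120 + 77)*51 = 189*51 = 9639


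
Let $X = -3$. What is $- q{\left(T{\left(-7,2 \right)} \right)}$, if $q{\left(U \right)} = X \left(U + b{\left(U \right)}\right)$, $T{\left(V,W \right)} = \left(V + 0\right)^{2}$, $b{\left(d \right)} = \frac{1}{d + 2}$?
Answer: $\frac{2500}{17} \approx 147.06$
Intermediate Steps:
$b{\left(d \right)} = \frac{1}{2 + d}$
$T{\left(V,W \right)} = V^{2}$
$q{\left(U \right)} = - 3 U - \frac{3}{2 + U}$ ($q{\left(U \right)} = - 3 \left(U + \frac{1}{2 + U}\right) = - 3 U - \frac{3}{2 + U}$)
$- q{\left(T{\left(-7,2 \right)} \right)} = - \frac{3 \left(-1 - \left(-7\right)^{2} \left(2 + \left(-7\right)^{2}\right)\right)}{2 + \left(-7\right)^{2}} = - \frac{3 \left(-1 - 49 \left(2 + 49\right)\right)}{2 + 49} = - \frac{3 \left(-1 - 49 \cdot 51\right)}{51} = - \frac{3 \left(-1 - 2499\right)}{51} = - \frac{3 \left(-2500\right)}{51} = \left(-1\right) \left(- \frac{2500}{17}\right) = \frac{2500}{17}$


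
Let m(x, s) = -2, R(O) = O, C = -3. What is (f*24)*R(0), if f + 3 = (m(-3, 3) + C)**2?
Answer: 0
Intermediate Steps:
f = 22 (f = -3 + (-2 - 3)**2 = -3 + (-5)**2 = -3 + 25 = 22)
(f*24)*R(0) = (22*24)*0 = 528*0 = 0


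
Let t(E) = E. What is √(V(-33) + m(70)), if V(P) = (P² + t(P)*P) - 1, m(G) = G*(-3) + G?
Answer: √2037 ≈ 45.133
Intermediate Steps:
m(G) = -2*G (m(G) = -3*G + G = -2*G)
V(P) = -1 + 2*P² (V(P) = (P² + P*P) - 1 = (P² + P²) - 1 = 2*P² - 1 = -1 + 2*P²)
√(V(-33) + m(70)) = √((-1 + 2*(-33)²) - 2*70) = √((-1 + 2*1089) - 140) = √((-1 + 2178) - 140) = √(2177 - 140) = √2037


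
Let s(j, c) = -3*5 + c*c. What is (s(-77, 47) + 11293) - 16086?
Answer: -2599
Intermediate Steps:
s(j, c) = -15 + c²
(s(-77, 47) + 11293) - 16086 = ((-15 + 47²) + 11293) - 16086 = ((-15 + 2209) + 11293) - 16086 = (2194 + 11293) - 16086 = 13487 - 16086 = -2599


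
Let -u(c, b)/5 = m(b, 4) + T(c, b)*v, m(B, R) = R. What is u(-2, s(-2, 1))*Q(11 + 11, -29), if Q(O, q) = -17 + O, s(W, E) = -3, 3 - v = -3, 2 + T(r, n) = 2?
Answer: -100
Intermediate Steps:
T(r, n) = 0 (T(r, n) = -2 + 2 = 0)
v = 6 (v = 3 - 1*(-3) = 3 + 3 = 6)
u(c, b) = -20 (u(c, b) = -5*(4 + 0*6) = -5*(4 + 0) = -5*4 = -20)
u(-2, s(-2, 1))*Q(11 + 11, -29) = -20*(-17 + (11 + 11)) = -20*(-17 + 22) = -20*5 = -100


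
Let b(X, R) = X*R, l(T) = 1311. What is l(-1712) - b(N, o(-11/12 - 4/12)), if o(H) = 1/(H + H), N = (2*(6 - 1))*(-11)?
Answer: 1267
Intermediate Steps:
N = -110 (N = (2*5)*(-11) = 10*(-11) = -110)
o(H) = 1/(2*H)
b(X, R) = R*X
l(-1712) - b(N, o(-11/12 - 4/12)) = 1311 - 1/(2*(-11/12 - 4/12))*(-110) = 1311 - 1/(2*(-11*1/12 - 4*1/12))*(-110) = 1311 - 1/(2*(-11/12 - ⅓))*(-110) = 1311 - 1/(2*(-5/4))*(-110) = 1311 - (½)*(-⅘)*(-110) = 1311 - (-2)*(-110)/5 = 1311 - 1*44 = 1311 - 44 = 1267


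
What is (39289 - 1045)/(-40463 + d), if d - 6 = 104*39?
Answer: -38244/36401 ≈ -1.0506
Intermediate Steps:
d = 4062 (d = 6 + 104*39 = 6 + 4056 = 4062)
(39289 - 1045)/(-40463 + d) = (39289 - 1045)/(-40463 + 4062) = 38244/(-36401) = 38244*(-1/36401) = -38244/36401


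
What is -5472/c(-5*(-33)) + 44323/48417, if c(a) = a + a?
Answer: -41718539/2662935 ≈ -15.666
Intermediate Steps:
c(a) = 2*a
-5472/c(-5*(-33)) + 44323/48417 = -5472/(2*(-5*(-33))) + 44323/48417 = -5472/(2*165) + 44323*(1/48417) = -5472/330 + 44323/48417 = -5472*1/330 + 44323/48417 = -912/55 + 44323/48417 = -41718539/2662935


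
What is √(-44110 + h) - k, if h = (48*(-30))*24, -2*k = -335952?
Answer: -167976 + I*√78670 ≈ -1.6798e+5 + 280.48*I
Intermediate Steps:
k = 167976 (k = -½*(-335952) = 167976)
h = -34560 (h = -1440*24 = -34560)
√(-44110 + h) - k = √(-44110 - 34560) - 1*167976 = √(-78670) - 167976 = I*√78670 - 167976 = -167976 + I*√78670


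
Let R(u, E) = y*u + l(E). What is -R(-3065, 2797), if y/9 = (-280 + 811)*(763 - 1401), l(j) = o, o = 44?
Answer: -9345191174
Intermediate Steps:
l(j) = 44
y = -3049002 (y = 9*((-280 + 811)*(763 - 1401)) = 9*(531*(-638)) = 9*(-338778) = -3049002)
R(u, E) = 44 - 3049002*u (R(u, E) = -3049002*u + 44 = 44 - 3049002*u)
-R(-3065, 2797) = -(44 - 3049002*(-3065)) = -(44 + 9345191130) = -1*9345191174 = -9345191174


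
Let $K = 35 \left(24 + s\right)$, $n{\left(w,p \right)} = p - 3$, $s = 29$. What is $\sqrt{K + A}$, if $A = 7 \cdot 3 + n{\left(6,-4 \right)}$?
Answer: $\sqrt{1869} \approx 43.232$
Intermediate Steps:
$n{\left(w,p \right)} = -3 + p$ ($n{\left(w,p \right)} = p - 3 = -3 + p$)
$A = 14$ ($A = 7 \cdot 3 - 7 = 21 - 7 = 14$)
$K = 1855$ ($K = 35 \left(24 + 29\right) = 35 \cdot 53 = 1855$)
$\sqrt{K + A} = \sqrt{1855 + 14} = \sqrt{1869}$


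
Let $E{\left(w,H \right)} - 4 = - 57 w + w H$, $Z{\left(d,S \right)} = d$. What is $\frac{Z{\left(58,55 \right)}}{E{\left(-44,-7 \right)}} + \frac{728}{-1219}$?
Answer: $- \frac{991129}{1718790} \approx -0.57664$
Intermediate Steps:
$E{\left(w,H \right)} = 4 - 57 w + H w$ ($E{\left(w,H \right)} = 4 + \left(- 57 w + w H\right) = 4 + \left(- 57 w + H w\right) = 4 - 57 w + H w$)
$\frac{Z{\left(58,55 \right)}}{E{\left(-44,-7 \right)}} + \frac{728}{-1219} = \frac{58}{4 - -2508 - -308} + \frac{728}{-1219} = \frac{58}{4 + 2508 + 308} + 728 \left(- \frac{1}{1219}\right) = \frac{58}{2820} - \frac{728}{1219} = 58 \cdot \frac{1}{2820} - \frac{728}{1219} = \frac{29}{1410} - \frac{728}{1219} = - \frac{991129}{1718790}$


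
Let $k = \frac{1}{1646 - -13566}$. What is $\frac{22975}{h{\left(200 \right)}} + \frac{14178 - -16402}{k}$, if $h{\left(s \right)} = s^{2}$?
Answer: $\frac{744292736919}{1600} \approx 4.6518 \cdot 10^{8}$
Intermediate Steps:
$k = \frac{1}{15212}$ ($k = \frac{1}{1646 + 13566} = \frac{1}{15212} \approx 6.5738 \cdot 10^{-5}$)
$\frac{22975}{h{\left(200 \right)}} + \frac{14178 - -16402}{k} = \frac{22975}{200^{2}} + \left(14178 - -16402\right) \frac{1}{\frac{1}{15212}} = \frac{22975}{40000} + \left(14178 + 16402\right) 15212 = 22975 \cdot \frac{1}{40000} + 30580 \cdot 15212 = \frac{919}{1600} + 465182960 = \frac{744292736919}{1600}$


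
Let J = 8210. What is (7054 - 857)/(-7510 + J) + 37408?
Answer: 26191797/700 ≈ 37417.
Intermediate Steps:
(7054 - 857)/(-7510 + J) + 37408 = (7054 - 857)/(-7510 + 8210) + 37408 = 6197/700 + 37408 = 26191797/700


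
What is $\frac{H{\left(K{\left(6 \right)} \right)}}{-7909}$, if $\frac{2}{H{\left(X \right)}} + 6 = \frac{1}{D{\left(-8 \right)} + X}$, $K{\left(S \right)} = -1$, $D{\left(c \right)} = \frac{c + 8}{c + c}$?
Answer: $\frac{2}{55363} \approx 3.6125 \cdot 10^{-5}$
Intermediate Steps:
$D{\left(c \right)} = \frac{8 + c}{2 c}$
$H{\left(X \right)} = \frac{2}{-6 + \frac{1}{X}}$ ($H{\left(X \right)} = \frac{2}{-6 + \frac{1}{\frac{8 - 8}{2 \left(-8\right)} + X}} = \frac{2}{-6 + \frac{1}{\frac{1}{2} \left(- \frac{1}{8}\right) 0 + X}} = \frac{2}{-6 + \frac{1}{0 + X}} = \frac{2}{-6 + \frac{1}{X}}$)
$\frac{H{\left(K{\left(6 \right)} \right)}}{-7909} = \frac{\left(-2\right) \left(-1\right) \frac{1}{-1 + 6 \left(-1\right)}}{-7909} = \left(-2\right) \left(-1\right) \frac{1}{-1 - 6} \left(- \frac{1}{7909}\right) = \left(-2\right) \left(-1\right) \frac{1}{-7} \left(- \frac{1}{7909}\right) = \left(-2\right) \left(-1\right) \left(- \frac{1}{7}\right) \left(- \frac{1}{7909}\right) = \left(- \frac{2}{7}\right) \left(- \frac{1}{7909}\right) = \frac{2}{55363}$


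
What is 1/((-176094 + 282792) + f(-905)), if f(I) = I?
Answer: 1/105793 ≈ 9.4524e-6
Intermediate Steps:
1/((-176094 + 282792) + f(-905)) = 1/((-176094 + 282792) - 905) = 1/(106698 - 905) = 1/105793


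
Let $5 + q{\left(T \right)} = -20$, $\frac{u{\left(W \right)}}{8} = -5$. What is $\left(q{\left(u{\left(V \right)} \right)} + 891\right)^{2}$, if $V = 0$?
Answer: $749956$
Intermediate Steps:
$u{\left(W \right)} = -40$ ($u{\left(W \right)} = 8 \left(-5\right) = -40$)
$q{\left(T \right)} = -25$ ($q{\left(T \right)} = -5 - 20 = -25$)
$\left(q{\left(u{\left(V \right)} \right)} + 891\right)^{2} = \left(-25 + 891\right)^{2} = 866^{2} = 749956$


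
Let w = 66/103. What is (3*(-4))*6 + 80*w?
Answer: -2136/103 ≈ -20.738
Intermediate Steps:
w = 66/103 (w = 66*(1/103) = 66/103 ≈ 0.64078)
(3*(-4))*6 + 80*w = (3*(-4))*6 + 80*(66/103) = -12*6 + 5280/103 = -72 + 5280/103 = -2136/103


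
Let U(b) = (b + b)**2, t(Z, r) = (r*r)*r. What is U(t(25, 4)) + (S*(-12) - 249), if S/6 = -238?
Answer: 33271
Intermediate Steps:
S = -1428 (S = 6*(-238) = -1428)
t(Z, r) = r**3 (t(Z, r) = r**2*r = r**3)
U(b) = 4*b**2 (U(b) = (2*b)**2 = 4*b**2)
U(t(25, 4)) + (S*(-12) - 249) = 4*(4**3)**2 + (-1428*(-12) - 249) = 4*64**2 + (17136 - 249) = 4*4096 + 16887 = 16384 + 16887 = 33271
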